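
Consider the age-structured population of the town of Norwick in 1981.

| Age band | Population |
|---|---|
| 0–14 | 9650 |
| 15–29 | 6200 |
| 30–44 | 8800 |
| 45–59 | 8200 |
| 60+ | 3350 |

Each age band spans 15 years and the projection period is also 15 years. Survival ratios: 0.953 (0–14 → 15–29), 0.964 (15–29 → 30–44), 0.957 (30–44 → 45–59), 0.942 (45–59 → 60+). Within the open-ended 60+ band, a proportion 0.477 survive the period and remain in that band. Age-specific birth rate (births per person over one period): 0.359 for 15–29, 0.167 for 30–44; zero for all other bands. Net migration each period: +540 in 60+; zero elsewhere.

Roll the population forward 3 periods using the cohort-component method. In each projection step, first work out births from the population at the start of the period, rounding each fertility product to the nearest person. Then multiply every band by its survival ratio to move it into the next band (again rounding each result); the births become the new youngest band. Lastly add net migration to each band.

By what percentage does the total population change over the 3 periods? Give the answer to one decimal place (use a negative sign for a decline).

-14.5

Period 1:
Births: 6200 × 0.359 = 2226 ; 8800 × 0.167 = 1470 ⇒ total 3696
15–29: 9650 × 0.953 = 9196
30–44: 6200 × 0.964 = 5977
45–59: 8800 × 0.957 = 8422
60+: 8200 × 0.942 + 3350 × 0.477 = 7724 + 1598 = 9322
Net migration: 60+ + 540 → 9862
Giving 3696 / 9196 / 5977 / 8422 / 9862.
Period 2:
Births: 9196 × 0.359 = 3301 ; 5977 × 0.167 = 998 ⇒ total 4299
15–29: 3696 × 0.953 = 3522
30–44: 9196 × 0.964 = 8865
45–59: 5977 × 0.957 = 5720
60+: 8422 × 0.942 + 9862 × 0.477 = 7934 + 4704 = 12638
Net migration: 60+ + 540 → 13178
Giving 4299 / 3522 / 8865 / 5720 / 13178.
Period 3:
Births: 3522 × 0.359 = 1264 ; 8865 × 0.167 = 1480 ⇒ total 2744
15–29: 4299 × 0.953 = 4097
30–44: 3522 × 0.964 = 3395
45–59: 8865 × 0.957 = 8484
60+: 5720 × 0.942 + 13178 × 0.477 = 5388 + 6286 = 11674
Net migration: 60+ + 540 → 12214
Giving 2744 / 4097 / 3395 / 8484 / 12214.
Total: 36200 → 30934; change = -5266; percentage change = -14.5%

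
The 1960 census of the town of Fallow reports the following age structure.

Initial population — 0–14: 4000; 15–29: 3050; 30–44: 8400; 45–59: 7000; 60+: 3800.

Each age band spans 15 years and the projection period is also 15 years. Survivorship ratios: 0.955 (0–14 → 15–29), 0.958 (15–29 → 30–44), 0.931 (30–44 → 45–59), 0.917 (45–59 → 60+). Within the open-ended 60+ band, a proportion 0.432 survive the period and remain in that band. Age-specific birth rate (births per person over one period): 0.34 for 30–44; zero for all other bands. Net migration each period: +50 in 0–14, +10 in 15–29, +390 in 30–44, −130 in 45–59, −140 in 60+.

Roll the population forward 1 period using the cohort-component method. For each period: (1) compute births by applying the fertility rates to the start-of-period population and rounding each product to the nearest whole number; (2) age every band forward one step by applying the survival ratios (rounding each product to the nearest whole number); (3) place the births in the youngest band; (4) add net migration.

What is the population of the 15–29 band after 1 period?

Period 1:
Births: 8400 × 0.34 = 2856
15–29: 4000 × 0.955 = 3820
30–44: 3050 × 0.958 = 2922
45–59: 8400 × 0.931 = 7820
60+: 7000 × 0.917 + 3800 × 0.432 = 6419 + 1642 = 8061
Net migration: 0–14 + 50 → 2906; 15–29 + 10 → 3830; 30–44 + 390 → 3312; 45–59 − 130 → 7690; 60+ − 140 → 7921
End of period: [2906, 3830, 3312, 7690, 7921]

3830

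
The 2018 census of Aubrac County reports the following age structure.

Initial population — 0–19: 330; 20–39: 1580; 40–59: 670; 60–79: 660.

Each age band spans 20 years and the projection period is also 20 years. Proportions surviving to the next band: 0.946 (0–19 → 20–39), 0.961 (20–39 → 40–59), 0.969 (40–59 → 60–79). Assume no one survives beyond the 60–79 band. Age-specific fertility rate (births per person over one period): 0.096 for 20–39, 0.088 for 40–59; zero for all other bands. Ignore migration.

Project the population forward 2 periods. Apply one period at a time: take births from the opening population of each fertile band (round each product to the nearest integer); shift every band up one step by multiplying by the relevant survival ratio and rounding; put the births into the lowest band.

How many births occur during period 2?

164

Let band 1 be 0–19 through band 4 = 60–79.
Period 1.
Births: 1580 × 0.096 = 152, 670 × 0.088 = 59 → 211
Band 2: 330 × 0.946 = 312
Band 3: 1580 × 0.961 = 1518
Band 4: 670 × 0.969 = 649
→ [211, 312, 1518, 649]
Period 2.
Births: 312 × 0.096 = 30, 1518 × 0.088 = 134 → 164
Band 2: 211 × 0.946 = 200
Band 3: 312 × 0.961 = 300
Band 4: 1518 × 0.969 = 1471
→ [164, 200, 300, 1471]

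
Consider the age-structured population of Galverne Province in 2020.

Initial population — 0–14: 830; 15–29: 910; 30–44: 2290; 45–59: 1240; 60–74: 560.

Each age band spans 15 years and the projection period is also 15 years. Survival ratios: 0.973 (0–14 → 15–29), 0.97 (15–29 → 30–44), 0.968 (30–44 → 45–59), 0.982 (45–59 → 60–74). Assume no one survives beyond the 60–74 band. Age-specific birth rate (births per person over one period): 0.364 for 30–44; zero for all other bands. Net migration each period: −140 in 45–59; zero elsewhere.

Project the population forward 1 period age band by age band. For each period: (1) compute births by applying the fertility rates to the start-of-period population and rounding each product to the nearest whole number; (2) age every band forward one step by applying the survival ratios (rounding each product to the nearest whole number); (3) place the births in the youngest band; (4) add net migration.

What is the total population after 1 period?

5820

Numbering the bands 1..5 from youngest to oldest:
— Period 1 —
Births: 2290 × 0.364 = 834
Band 2: 830 × 0.973 = 808
Band 3: 910 × 0.97 = 883
Band 4: 2290 × 0.968 = 2217
Band 5: 1240 × 0.982 = 1218
Net migration: Band 4 − 140 → 2077
→ [834, 808, 883, 2077, 1218]
Total after period 1: 834 + 808 + 883 + 2077 + 1218 = 5820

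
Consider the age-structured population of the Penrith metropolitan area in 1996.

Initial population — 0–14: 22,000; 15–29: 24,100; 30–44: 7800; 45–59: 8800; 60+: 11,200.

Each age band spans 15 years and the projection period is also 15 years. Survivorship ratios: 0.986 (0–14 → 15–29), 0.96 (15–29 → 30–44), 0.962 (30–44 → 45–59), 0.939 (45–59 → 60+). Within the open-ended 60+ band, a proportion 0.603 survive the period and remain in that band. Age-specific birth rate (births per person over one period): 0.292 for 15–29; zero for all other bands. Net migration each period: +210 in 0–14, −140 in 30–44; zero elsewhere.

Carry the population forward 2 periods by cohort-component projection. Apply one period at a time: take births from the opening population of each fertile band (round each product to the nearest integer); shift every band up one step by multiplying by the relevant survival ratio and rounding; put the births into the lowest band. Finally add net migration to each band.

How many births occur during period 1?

Let group 1 be 0–14 through group 5 = 60+.
[period 1]
Births: 24100 * 0.292 = 7037
Group 2: 22000 * 0.986 = 21692
Group 3: 24100 * 0.96 = 23136
Group 4: 7800 * 0.962 = 7504
Group 5: 8800 * 0.939 + 11200 * 0.603 = 8263 + 6754 = 15017
Net migration: Group 1 + 210 → 7247; Group 3 − 140 → 22996
Population now: 0–14=7247, 15–29=21692, 30–44=22996, 45–59=7504, 60+=15017

7037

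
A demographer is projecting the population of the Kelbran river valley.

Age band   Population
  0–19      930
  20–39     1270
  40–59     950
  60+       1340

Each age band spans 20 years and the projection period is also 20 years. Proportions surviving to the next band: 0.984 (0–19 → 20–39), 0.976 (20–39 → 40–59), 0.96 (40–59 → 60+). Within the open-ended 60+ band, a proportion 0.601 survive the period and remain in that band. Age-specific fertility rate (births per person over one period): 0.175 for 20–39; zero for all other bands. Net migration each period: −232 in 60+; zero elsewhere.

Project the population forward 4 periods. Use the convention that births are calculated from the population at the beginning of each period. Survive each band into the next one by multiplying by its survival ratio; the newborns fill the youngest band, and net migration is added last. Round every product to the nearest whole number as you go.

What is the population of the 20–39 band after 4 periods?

Call the bands 1 to 4, youngest first.
[period 1]
Births: 1270 × 0.175 = 222
Band 2: 930 × 0.984 = 915
Band 3: 1270 × 0.976 = 1240
Band 4: 950 × 0.96 + 1340 × 0.601 = 912 + 805 = 1717
Net migration: Band 4 − 232 → 1485
Giving 222 / 915 / 1240 / 1485.
[period 2]
Births: 915 × 0.175 = 160
Band 2: 222 × 0.984 = 218
Band 3: 915 × 0.976 = 893
Band 4: 1240 × 0.96 + 1485 × 0.601 = 1190 + 892 = 2082
Net migration: Band 4 − 232 → 1850
Giving 160 / 218 / 893 / 1850.
[period 3]
Births: 218 × 0.175 = 38
Band 2: 160 × 0.984 = 157
Band 3: 218 × 0.976 = 213
Band 4: 893 × 0.96 + 1850 × 0.601 = 857 + 1112 = 1969
Net migration: Band 4 − 232 → 1737
Giving 38 / 157 / 213 / 1737.
[period 4]
Births: 157 × 0.175 = 27
Band 2: 38 × 0.984 = 37
Band 3: 157 × 0.976 = 153
Band 4: 213 × 0.96 + 1737 × 0.601 = 204 + 1044 = 1248
Net migration: Band 4 − 232 → 1016
Giving 27 / 37 / 153 / 1016.

37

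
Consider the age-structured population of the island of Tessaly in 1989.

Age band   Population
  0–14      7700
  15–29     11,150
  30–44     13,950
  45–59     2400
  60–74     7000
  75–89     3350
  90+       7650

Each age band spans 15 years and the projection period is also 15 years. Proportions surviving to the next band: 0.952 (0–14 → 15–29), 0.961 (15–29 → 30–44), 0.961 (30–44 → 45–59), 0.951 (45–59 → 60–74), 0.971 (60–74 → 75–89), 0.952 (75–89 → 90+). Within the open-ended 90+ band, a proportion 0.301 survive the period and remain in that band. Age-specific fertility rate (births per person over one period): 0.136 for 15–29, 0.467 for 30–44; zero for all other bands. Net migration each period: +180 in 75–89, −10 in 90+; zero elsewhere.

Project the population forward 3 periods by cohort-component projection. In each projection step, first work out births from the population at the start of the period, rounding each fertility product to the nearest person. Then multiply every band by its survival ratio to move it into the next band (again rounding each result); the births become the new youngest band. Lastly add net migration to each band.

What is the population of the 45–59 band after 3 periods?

— Period 1 —
Births: 11150 * 0.136 = 1516  |  13950 * 0.467 = 6515 → 8031
15–29: 7700 * 0.952 = 7330
30–44: 11150 * 0.961 = 10715
45–59: 13950 * 0.961 = 13406
60–74: 2400 * 0.951 = 2282
75–89: 7000 * 0.971 = 6797
90+: 3350 * 0.952 + 7650 * 0.301 = 3189 + 2303 = 5492
Net migration: 75–89 + 180 → 6977; 90+ − 10 → 5482
→ [8031, 7330, 10715, 13406, 2282, 6977, 5482]
— Period 2 —
Births: 7330 * 0.136 = 997  |  10715 * 0.467 = 5004 → 6001
15–29: 8031 * 0.952 = 7646
30–44: 7330 * 0.961 = 7044
45–59: 10715 * 0.961 = 10297
60–74: 13406 * 0.951 = 12749
75–89: 2282 * 0.971 = 2216
90+: 6977 * 0.952 + 5482 * 0.301 = 6642 + 1650 = 8292
Net migration: 75–89 + 180 → 2396; 90+ − 10 → 8282
→ [6001, 7646, 7044, 10297, 12749, 2396, 8282]
— Period 3 —
Births: 7646 * 0.136 = 1040  |  7044 * 0.467 = 3290 → 4330
15–29: 6001 * 0.952 = 5713
30–44: 7646 * 0.961 = 7348
45–59: 7044 * 0.961 = 6769
60–74: 10297 * 0.951 = 9792
75–89: 12749 * 0.971 = 12379
90+: 2396 * 0.952 + 8282 * 0.301 = 2281 + 2493 = 4774
Net migration: 75–89 + 180 → 12559; 90+ − 10 → 4764
→ [4330, 5713, 7348, 6769, 9792, 12559, 4764]

6769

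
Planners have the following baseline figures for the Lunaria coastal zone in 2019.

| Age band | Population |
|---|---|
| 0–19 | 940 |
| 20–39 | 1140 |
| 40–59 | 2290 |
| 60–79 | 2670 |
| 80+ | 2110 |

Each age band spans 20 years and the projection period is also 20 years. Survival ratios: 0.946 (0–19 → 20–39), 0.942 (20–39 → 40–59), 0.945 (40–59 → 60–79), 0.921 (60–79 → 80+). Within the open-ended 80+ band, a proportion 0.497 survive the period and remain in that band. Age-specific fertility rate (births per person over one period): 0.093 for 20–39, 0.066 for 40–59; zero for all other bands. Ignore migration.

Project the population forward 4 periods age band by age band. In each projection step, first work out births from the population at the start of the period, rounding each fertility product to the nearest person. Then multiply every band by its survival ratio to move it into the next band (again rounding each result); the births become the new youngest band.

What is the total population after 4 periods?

Period 1.
Births: 1140 * 0.093 = 106 ; 2290 * 0.066 = 151 → total 257
20–39: 940 * 0.946 = 889
40–59: 1140 * 0.942 = 1074
60–79: 2290 * 0.945 = 2164
80+: 2670 * 0.921 + 2110 * 0.497 = 2459 + 1049 = 3508
End of period: [257, 889, 1074, 2164, 3508]
Period 2.
Births: 889 * 0.093 = 83 ; 1074 * 0.066 = 71 → total 154
20–39: 257 * 0.946 = 243
40–59: 889 * 0.942 = 837
60–79: 1074 * 0.945 = 1015
80+: 2164 * 0.921 + 3508 * 0.497 = 1993 + 1743 = 3736
End of period: [154, 243, 837, 1015, 3736]
Period 3.
Births: 243 * 0.093 = 23 ; 837 * 0.066 = 55 → total 78
20–39: 154 * 0.946 = 146
40–59: 243 * 0.942 = 229
60–79: 837 * 0.945 = 791
80+: 1015 * 0.921 + 3736 * 0.497 = 935 + 1857 = 2792
End of period: [78, 146, 229, 791, 2792]
Period 4.
Births: 146 * 0.093 = 14 ; 229 * 0.066 = 15 → total 29
20–39: 78 * 0.946 = 74
40–59: 146 * 0.942 = 138
60–79: 229 * 0.945 = 216
80+: 791 * 0.921 + 2792 * 0.497 = 729 + 1388 = 2117
End of period: [29, 74, 138, 216, 2117]
Total after period 4: 29 + 74 + 138 + 216 + 2117 = 2574

2574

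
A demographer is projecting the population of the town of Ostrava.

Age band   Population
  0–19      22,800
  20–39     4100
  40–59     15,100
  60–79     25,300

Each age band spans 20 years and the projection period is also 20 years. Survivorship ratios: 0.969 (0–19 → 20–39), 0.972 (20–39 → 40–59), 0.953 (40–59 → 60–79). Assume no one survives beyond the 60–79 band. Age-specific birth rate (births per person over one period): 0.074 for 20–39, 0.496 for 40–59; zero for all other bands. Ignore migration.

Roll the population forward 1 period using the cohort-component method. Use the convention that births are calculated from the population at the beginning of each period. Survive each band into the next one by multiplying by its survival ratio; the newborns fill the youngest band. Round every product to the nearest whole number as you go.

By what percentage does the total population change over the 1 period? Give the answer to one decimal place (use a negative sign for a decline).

-28.3

After projecting period 1:
Births: 4100 × 0.074 = 303  |  15100 × 0.496 = 7490 — total 7793
20–39: 22800 × 0.969 = 22093
40–59: 4100 × 0.972 = 3985
60–79: 15100 × 0.953 = 14390
Population now: 0–19=7793, 20–39=22093, 40–59=3985, 60–79=14390
Total: 67300 → 48261; change = -19039; percentage change = -28.3%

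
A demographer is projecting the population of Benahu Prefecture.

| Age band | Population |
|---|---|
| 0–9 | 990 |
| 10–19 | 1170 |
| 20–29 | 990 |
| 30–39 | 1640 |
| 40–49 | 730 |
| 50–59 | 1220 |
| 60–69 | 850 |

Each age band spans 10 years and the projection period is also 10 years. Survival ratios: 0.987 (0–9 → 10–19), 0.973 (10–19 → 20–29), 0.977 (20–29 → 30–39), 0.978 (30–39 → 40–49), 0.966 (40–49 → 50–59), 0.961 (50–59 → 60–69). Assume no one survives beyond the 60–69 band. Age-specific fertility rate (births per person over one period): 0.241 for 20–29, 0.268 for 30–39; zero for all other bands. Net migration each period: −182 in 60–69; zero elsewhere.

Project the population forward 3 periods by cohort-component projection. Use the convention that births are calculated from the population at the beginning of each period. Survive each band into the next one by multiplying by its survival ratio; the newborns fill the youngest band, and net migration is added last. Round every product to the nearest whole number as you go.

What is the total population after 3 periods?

5943

Period 1:
Births: 990 * 0.241 = 239  |  1640 * 0.268 = 440 → 679
10–19: 990 * 0.987 = 977
20–29: 1170 * 0.973 = 1138
30–39: 990 * 0.977 = 967
40–49: 1640 * 0.978 = 1604
50–59: 730 * 0.966 = 705
60–69: 1220 * 0.961 = 1172
Net migration: 60–69 − 182 → 990
→ [679, 977, 1138, 967, 1604, 705, 990]
Period 2:
Births: 1138 * 0.241 = 274  |  967 * 0.268 = 259 → 533
10–19: 679 * 0.987 = 670
20–29: 977 * 0.973 = 951
30–39: 1138 * 0.977 = 1112
40–49: 967 * 0.978 = 946
50–59: 1604 * 0.966 = 1549
60–69: 705 * 0.961 = 678
Net migration: 60–69 − 182 → 496
→ [533, 670, 951, 1112, 946, 1549, 496]
Period 3:
Births: 951 * 0.241 = 229  |  1112 * 0.268 = 298 → 527
10–19: 533 * 0.987 = 526
20–29: 670 * 0.973 = 652
30–39: 951 * 0.977 = 929
40–49: 1112 * 0.978 = 1088
50–59: 946 * 0.966 = 914
60–69: 1549 * 0.961 = 1489
Net migration: 60–69 − 182 → 1307
→ [527, 526, 652, 929, 1088, 914, 1307]
Total after period 3: 527 + 526 + 652 + 929 + 1088 + 914 + 1307 = 5943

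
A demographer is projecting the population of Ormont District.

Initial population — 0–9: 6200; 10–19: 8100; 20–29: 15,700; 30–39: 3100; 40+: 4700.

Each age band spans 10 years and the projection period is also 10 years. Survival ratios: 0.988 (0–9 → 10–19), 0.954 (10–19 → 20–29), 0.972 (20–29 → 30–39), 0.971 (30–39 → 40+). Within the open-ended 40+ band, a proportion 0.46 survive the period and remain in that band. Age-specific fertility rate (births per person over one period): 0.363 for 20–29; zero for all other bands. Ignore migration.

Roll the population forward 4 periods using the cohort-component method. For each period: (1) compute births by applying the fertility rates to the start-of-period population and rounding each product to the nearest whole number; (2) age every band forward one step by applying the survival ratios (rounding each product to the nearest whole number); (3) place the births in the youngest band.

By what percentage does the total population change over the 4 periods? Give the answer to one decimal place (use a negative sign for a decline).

After projecting period 1:
Births: 15700 × 0.363 = 5699
10–19: 6200 × 0.988 = 6126
20–29: 8100 × 0.954 = 7727
30–39: 15700 × 0.972 = 15260
40+: 3100 × 0.971 + 4700 × 0.46 = 3010 + 2162 = 5172
End of period: [5699, 6126, 7727, 15260, 5172]
After projecting period 2:
Births: 7727 × 0.363 = 2805
10–19: 5699 × 0.988 = 5631
20–29: 6126 × 0.954 = 5844
30–39: 7727 × 0.972 = 7511
40+: 15260 × 0.971 + 5172 × 0.46 = 14817 + 2379 = 17196
End of period: [2805, 5631, 5844, 7511, 17196]
After projecting period 3:
Births: 5844 × 0.363 = 2121
10–19: 2805 × 0.988 = 2771
20–29: 5631 × 0.954 = 5372
30–39: 5844 × 0.972 = 5680
40+: 7511 × 0.971 + 17196 × 0.46 = 7293 + 7910 = 15203
End of period: [2121, 2771, 5372, 5680, 15203]
After projecting period 4:
Births: 5372 × 0.363 = 1950
10–19: 2121 × 0.988 = 2096
20–29: 2771 × 0.954 = 2644
30–39: 5372 × 0.972 = 5222
40+: 5680 × 0.971 + 15203 × 0.46 = 5515 + 6993 = 12508
End of period: [1950, 2096, 2644, 5222, 12508]
Total: 37800 → 24420; change = -13380; percentage change = -35.4%

-35.4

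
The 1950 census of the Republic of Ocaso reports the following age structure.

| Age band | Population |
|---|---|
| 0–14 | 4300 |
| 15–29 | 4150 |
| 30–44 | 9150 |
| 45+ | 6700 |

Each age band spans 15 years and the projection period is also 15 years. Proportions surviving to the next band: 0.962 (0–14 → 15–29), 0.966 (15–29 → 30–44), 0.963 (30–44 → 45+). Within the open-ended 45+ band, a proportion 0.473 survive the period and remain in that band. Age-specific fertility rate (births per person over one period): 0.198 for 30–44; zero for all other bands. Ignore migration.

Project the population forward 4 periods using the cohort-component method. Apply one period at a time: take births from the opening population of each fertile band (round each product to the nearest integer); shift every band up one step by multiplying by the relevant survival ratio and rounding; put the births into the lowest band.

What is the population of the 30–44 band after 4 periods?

738

Call the bands 1 to 4, youngest first.
After projecting period 1:
Births: 9150 × 0.198 = 1812
Band 2: 4300 × 0.962 = 4137
Band 3: 4150 × 0.966 = 4009
Band 4: 9150 × 0.963 + 6700 × 0.473 = 8811 + 3169 = 11980
Population now: 0–14=1812, 15–29=4137, 30–44=4009, 45+=11980
After projecting period 2:
Births: 4009 × 0.198 = 794
Band 2: 1812 × 0.962 = 1743
Band 3: 4137 × 0.966 = 3996
Band 4: 4009 × 0.963 + 11980 × 0.473 = 3861 + 5667 = 9528
Population now: 0–14=794, 15–29=1743, 30–44=3996, 45+=9528
After projecting period 3:
Births: 3996 × 0.198 = 791
Band 2: 794 × 0.962 = 764
Band 3: 1743 × 0.966 = 1684
Band 4: 3996 × 0.963 + 9528 × 0.473 = 3848 + 4507 = 8355
Population now: 0–14=791, 15–29=764, 30–44=1684, 45+=8355
After projecting period 4:
Births: 1684 × 0.198 = 333
Band 2: 791 × 0.962 = 761
Band 3: 764 × 0.966 = 738
Band 4: 1684 × 0.963 + 8355 × 0.473 = 1622 + 3952 = 5574
Population now: 0–14=333, 15–29=761, 30–44=738, 45+=5574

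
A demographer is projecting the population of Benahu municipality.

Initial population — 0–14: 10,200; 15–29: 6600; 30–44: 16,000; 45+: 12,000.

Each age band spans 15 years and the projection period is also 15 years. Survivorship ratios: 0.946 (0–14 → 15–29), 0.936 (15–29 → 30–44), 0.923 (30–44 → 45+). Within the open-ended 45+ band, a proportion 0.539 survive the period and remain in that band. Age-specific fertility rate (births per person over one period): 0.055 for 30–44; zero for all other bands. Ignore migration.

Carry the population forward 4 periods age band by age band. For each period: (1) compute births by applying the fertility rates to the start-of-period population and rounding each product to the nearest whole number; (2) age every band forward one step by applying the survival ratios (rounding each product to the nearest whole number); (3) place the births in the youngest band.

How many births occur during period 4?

43

Let band 1 be 0–14 through band 4 = 45+.
After projecting period 1:
Births: 16000 × 0.055 = 880
Band 2: 10200 × 0.946 = 9649
Band 3: 6600 × 0.936 = 6178
Band 4: 16000 × 0.923 + 12000 × 0.539 = 14768 + 6468 = 21236
Giving 880 / 9649 / 6178 / 21236.
After projecting period 2:
Births: 6178 × 0.055 = 340
Band 2: 880 × 0.946 = 832
Band 3: 9649 × 0.936 = 9031
Band 4: 6178 × 0.923 + 21236 × 0.539 = 5702 + 11446 = 17148
Giving 340 / 832 / 9031 / 17148.
After projecting period 3:
Births: 9031 × 0.055 = 497
Band 2: 340 × 0.946 = 322
Band 3: 832 × 0.936 = 779
Band 4: 9031 × 0.923 + 17148 × 0.539 = 8336 + 9243 = 17579
Giving 497 / 322 / 779 / 17579.
After projecting period 4:
Births: 779 × 0.055 = 43
Band 2: 497 × 0.946 = 470
Band 3: 322 × 0.936 = 301
Band 4: 779 × 0.923 + 17579 × 0.539 = 719 + 9475 = 10194
Giving 43 / 470 / 301 / 10194.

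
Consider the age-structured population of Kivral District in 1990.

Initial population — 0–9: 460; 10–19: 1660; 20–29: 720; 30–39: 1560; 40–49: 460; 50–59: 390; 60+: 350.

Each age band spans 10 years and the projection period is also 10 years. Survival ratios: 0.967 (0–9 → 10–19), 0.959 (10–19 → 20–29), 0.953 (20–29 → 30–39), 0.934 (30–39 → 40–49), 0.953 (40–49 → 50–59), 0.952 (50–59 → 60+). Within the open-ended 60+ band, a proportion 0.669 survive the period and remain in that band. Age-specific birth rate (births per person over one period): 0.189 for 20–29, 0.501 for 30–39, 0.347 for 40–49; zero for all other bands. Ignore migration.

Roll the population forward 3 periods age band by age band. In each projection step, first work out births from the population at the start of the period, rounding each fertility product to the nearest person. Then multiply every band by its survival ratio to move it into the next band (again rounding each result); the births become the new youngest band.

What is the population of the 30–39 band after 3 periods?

407

After projecting period 1:
Births: 720 * 0.189 = 136  |  1560 * 0.501 = 782  |  460 * 0.347 = 160 ⇒ total 1078
10–19: 460 * 0.967 = 445
20–29: 1660 * 0.959 = 1592
30–39: 720 * 0.953 = 686
40–49: 1560 * 0.934 = 1457
50–59: 460 * 0.953 = 438
60+: 390 * 0.952 + 350 * 0.669 = 371 + 234 = 605
End of period: [1078, 445, 1592, 686, 1457, 438, 605]
After projecting period 2:
Births: 1592 * 0.189 = 301  |  686 * 0.501 = 344  |  1457 * 0.347 = 506 ⇒ total 1151
10–19: 1078 * 0.967 = 1042
20–29: 445 * 0.959 = 427
30–39: 1592 * 0.953 = 1517
40–49: 686 * 0.934 = 641
50–59: 1457 * 0.953 = 1389
60+: 438 * 0.952 + 605 * 0.669 = 417 + 405 = 822
End of period: [1151, 1042, 427, 1517, 641, 1389, 822]
After projecting period 3:
Births: 427 * 0.189 = 81  |  1517 * 0.501 = 760  |  641 * 0.347 = 222 ⇒ total 1063
10–19: 1151 * 0.967 = 1113
20–29: 1042 * 0.959 = 999
30–39: 427 * 0.953 = 407
40–49: 1517 * 0.934 = 1417
50–59: 641 * 0.953 = 611
60+: 1389 * 0.952 + 822 * 0.669 = 1322 + 550 = 1872
End of period: [1063, 1113, 999, 407, 1417, 611, 1872]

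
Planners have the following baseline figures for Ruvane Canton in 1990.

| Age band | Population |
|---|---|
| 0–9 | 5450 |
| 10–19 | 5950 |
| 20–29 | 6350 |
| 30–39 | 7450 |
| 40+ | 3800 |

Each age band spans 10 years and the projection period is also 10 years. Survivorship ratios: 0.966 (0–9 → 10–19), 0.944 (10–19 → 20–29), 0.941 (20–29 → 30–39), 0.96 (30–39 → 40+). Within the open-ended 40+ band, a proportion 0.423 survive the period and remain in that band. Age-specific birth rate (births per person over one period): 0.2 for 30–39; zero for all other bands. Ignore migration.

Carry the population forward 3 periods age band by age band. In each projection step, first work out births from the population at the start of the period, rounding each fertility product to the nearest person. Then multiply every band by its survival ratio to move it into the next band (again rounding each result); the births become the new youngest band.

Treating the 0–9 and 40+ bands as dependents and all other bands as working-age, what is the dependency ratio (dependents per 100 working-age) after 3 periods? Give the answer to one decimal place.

140.9

Numbering the groups 1..5 from youngest to oldest:
[period 1]
Births: 7450 × 0.2 = 1490
Group 2: 5450 × 0.966 = 5265
Group 3: 5950 × 0.944 = 5617
Group 4: 6350 × 0.941 = 5975
Group 5: 7450 × 0.96 + 3800 × 0.423 = 7152 + 1607 = 8759
End of period: [1490, 5265, 5617, 5975, 8759]
[period 2]
Births: 5975 × 0.2 = 1195
Group 2: 1490 × 0.966 = 1439
Group 3: 5265 × 0.944 = 4970
Group 4: 5617 × 0.941 = 5286
Group 5: 5975 × 0.96 + 8759 × 0.423 = 5736 + 3705 = 9441
End of period: [1195, 1439, 4970, 5286, 9441]
[period 3]
Births: 5286 × 0.2 = 1057
Group 2: 1195 × 0.966 = 1154
Group 3: 1439 × 0.944 = 1358
Group 4: 4970 × 0.941 = 4677
Group 5: 5286 × 0.96 + 9441 × 0.423 = 5075 + 3994 = 9069
End of period: [1057, 1154, 1358, 4677, 9069]
Dependents (band 0–9 + band 40+) = 1057 + 9069 = 10126; working-age = 7189; ratio = 10126/7189 × 100 = 140.9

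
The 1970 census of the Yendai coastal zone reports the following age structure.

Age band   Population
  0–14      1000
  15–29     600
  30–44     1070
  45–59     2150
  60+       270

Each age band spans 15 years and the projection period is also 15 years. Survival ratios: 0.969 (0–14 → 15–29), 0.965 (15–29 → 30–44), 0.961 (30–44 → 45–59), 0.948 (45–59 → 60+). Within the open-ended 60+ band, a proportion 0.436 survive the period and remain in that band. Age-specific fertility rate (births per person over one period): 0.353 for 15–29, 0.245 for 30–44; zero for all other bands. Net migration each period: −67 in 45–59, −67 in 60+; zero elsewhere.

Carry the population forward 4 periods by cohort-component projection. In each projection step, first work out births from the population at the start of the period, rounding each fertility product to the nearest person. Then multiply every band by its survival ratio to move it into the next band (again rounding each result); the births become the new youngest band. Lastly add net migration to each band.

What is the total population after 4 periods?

Let band 1 be 0–14 through band 5 = 60+.
— Period 1 —
Births: 600 × 0.353 = 212 ; 1070 × 0.245 = 262 ⇒ total 474
Band 2: 1000 × 0.969 = 969
Band 3: 600 × 0.965 = 579
Band 4: 1070 × 0.961 = 1028
Band 5: 2150 × 0.948 + 270 × 0.436 = 2038 + 118 = 2156
Net migration: Band 4 − 67 → 961; Band 5 − 67 → 2089
End of period: [474, 969, 579, 961, 2089]
— Period 2 —
Births: 969 × 0.353 = 342 ; 579 × 0.245 = 142 ⇒ total 484
Band 2: 474 × 0.969 = 459
Band 3: 969 × 0.965 = 935
Band 4: 579 × 0.961 = 556
Band 5: 961 × 0.948 + 2089 × 0.436 = 911 + 911 = 1822
Net migration: Band 4 − 67 → 489; Band 5 − 67 → 1755
End of period: [484, 459, 935, 489, 1755]
— Period 3 —
Births: 459 × 0.353 = 162 ; 935 × 0.245 = 229 ⇒ total 391
Band 2: 484 × 0.969 = 469
Band 3: 459 × 0.965 = 443
Band 4: 935 × 0.961 = 899
Band 5: 489 × 0.948 + 1755 × 0.436 = 464 + 765 = 1229
Net migration: Band 4 − 67 → 832; Band 5 − 67 → 1162
End of period: [391, 469, 443, 832, 1162]
— Period 4 —
Births: 469 × 0.353 = 166 ; 443 × 0.245 = 109 ⇒ total 275
Band 2: 391 × 0.969 = 379
Band 3: 469 × 0.965 = 453
Band 4: 443 × 0.961 = 426
Band 5: 832 × 0.948 + 1162 × 0.436 = 789 + 507 = 1296
Net migration: Band 4 − 67 → 359; Band 5 − 67 → 1229
End of period: [275, 379, 453, 359, 1229]
Total after period 4: 275 + 379 + 453 + 359 + 1229 = 2695

2695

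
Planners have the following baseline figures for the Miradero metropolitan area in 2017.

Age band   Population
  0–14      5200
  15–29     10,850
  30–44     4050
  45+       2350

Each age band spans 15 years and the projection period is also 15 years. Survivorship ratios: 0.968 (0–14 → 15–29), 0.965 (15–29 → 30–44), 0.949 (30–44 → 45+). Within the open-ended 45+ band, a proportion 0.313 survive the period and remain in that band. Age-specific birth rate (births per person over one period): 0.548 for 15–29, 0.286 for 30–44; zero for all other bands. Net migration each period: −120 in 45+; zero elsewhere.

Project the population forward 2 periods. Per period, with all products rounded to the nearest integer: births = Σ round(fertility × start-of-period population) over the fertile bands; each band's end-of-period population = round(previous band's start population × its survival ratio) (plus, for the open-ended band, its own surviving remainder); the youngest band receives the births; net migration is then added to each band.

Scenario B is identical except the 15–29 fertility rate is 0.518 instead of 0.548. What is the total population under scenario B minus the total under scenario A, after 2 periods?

-467

— Period 1 —
Births: 10850 * 0.548 = 5946, 4050 * 0.286 = 1158 → 7104
15–29: 5200 * 0.968 = 5034
30–44: 10850 * 0.965 = 10470
45+: 4050 * 0.949 + 2350 * 0.313 = 3843 + 736 = 4579
Net migration: 45+ − 120 → 4459
→ [7104, 5034, 10470, 4459]
— Period 2 —
Births: 5034 * 0.548 = 2759, 10470 * 0.286 = 2994 → 5753
15–29: 7104 * 0.968 = 6877
30–44: 5034 * 0.965 = 4858
45+: 10470 * 0.949 + 4459 * 0.313 = 9936 + 1396 = 11332
Net migration: 45+ − 120 → 11212
→ [5753, 6877, 4858, 11212]
Scenario A total after 2 periods: 28700
Scenario B projection —
— Period 1 —
Births: 10850 * 0.518 = 5620, 4050 * 0.286 = 1158 → 6778
15–29: 5200 * 0.968 = 5034
30–44: 10850 * 0.965 = 10470
45+: 4050 * 0.949 + 2350 * 0.313 = 3843 + 736 = 4579
Net migration: 45+ − 120 → 4459
→ [6778, 5034, 10470, 4459]
— Period 2 —
Births: 5034 * 0.518 = 2608, 10470 * 0.286 = 2994 → 5602
15–29: 6778 * 0.968 = 6561
30–44: 5034 * 0.965 = 4858
45+: 10470 * 0.949 + 4459 * 0.313 = 9936 + 1396 = 11332
Net migration: 45+ − 120 → 11212
→ [5602, 6561, 4858, 11212]
Scenario B total after 2 periods: 28233
Difference B − A = 28233 − 28700 = -467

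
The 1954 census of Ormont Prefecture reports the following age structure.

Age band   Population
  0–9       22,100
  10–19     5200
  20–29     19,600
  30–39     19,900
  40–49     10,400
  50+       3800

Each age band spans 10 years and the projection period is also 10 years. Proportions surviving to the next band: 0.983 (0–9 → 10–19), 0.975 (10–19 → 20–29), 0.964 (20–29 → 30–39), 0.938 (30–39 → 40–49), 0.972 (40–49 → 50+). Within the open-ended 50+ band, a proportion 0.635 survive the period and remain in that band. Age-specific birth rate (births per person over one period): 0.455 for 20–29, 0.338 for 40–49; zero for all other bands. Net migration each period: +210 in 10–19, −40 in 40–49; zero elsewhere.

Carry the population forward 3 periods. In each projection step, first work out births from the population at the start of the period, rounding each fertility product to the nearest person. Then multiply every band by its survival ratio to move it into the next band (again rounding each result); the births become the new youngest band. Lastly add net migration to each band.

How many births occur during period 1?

12433

After projecting period 1:
Births: 19600 * 0.455 = 8918  |  10400 * 0.338 = 3515 → total 12433
10–19: 22100 * 0.983 = 21724
20–29: 5200 * 0.975 = 5070
30–39: 19600 * 0.964 = 18894
40–49: 19900 * 0.938 = 18666
50+: 10400 * 0.972 + 3800 * 0.635 = 10109 + 2413 = 12522
Net migration: 10–19 + 210 → 21934; 40–49 − 40 → 18626
Population now: 0–9=12433, 10–19=21934, 20–29=5070, 30–39=18894, 40–49=18626, 50+=12522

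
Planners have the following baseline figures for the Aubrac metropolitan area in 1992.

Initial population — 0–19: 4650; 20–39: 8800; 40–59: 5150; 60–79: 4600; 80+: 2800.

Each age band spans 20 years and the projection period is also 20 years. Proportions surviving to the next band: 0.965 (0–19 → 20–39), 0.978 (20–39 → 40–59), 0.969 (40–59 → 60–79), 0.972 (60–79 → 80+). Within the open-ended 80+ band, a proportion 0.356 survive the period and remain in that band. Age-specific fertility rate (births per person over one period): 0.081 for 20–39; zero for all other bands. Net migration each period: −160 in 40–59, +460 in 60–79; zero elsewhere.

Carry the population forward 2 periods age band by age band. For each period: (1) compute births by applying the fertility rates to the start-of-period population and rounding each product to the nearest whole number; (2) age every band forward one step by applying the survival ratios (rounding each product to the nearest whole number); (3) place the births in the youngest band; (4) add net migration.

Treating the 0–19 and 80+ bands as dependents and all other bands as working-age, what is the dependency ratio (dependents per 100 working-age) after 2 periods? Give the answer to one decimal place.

56.1

— Period 1 —
Births: 8800 × 0.081 = 713
20–39: 4650 × 0.965 = 4487
40–59: 8800 × 0.978 = 8606
60–79: 5150 × 0.969 = 4990
80+: 4600 × 0.972 + 2800 × 0.356 = 4471 + 997 = 5468
Net migration: 40–59 − 160 → 8446; 60–79 + 460 → 5450
Giving 713 / 4487 / 8446 / 5450 / 5468.
— Period 2 —
Births: 4487 × 0.081 = 363
20–39: 713 × 0.965 = 688
40–59: 4487 × 0.978 = 4388
60–79: 8446 × 0.969 = 8184
80+: 5450 × 0.972 + 5468 × 0.356 = 5297 + 1947 = 7244
Net migration: 40–59 − 160 → 4228; 60–79 + 460 → 8644
Giving 363 / 688 / 4228 / 8644 / 7244.
Dependents (band 0–19 + band 80+) = 363 + 7244 = 7607; working-age = 13560; ratio = 7607/13560 × 100 = 56.1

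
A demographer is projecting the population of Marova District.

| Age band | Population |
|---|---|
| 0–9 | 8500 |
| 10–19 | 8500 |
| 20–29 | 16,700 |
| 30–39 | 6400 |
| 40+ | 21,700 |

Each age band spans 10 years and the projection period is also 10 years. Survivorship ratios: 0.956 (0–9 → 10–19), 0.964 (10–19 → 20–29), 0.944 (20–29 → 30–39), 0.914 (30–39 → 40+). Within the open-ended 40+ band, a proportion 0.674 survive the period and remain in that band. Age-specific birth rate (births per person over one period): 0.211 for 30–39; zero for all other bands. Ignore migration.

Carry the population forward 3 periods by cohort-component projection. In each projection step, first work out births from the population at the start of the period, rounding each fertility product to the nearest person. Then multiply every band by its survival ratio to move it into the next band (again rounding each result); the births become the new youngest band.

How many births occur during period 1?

1350

Call the groups 1 to 5, youngest first.
Period 1.
Births: 6400 × 0.211 = 1350
Group 2: 8500 × 0.956 = 8126
Group 3: 8500 × 0.964 = 8194
Group 4: 16700 × 0.944 = 15765
Group 5: 6400 × 0.914 + 21700 × 0.674 = 5850 + 14626 = 20476
End of period: [1350, 8126, 8194, 15765, 20476]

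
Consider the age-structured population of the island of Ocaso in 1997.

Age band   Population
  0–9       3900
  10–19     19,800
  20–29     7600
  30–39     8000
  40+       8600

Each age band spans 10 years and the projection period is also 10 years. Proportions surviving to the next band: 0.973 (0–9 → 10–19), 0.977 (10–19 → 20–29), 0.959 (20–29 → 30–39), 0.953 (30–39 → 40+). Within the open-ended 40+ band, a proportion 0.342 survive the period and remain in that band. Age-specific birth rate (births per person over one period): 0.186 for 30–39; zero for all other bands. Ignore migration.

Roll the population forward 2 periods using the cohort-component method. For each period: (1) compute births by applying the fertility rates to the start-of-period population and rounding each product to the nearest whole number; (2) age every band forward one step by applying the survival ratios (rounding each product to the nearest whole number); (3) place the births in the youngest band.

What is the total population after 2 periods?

— Period 1 —
Births: 8000 × 0.186 = 1488
10–19: 3900 × 0.973 = 3795
20–29: 19800 × 0.977 = 19345
30–39: 7600 × 0.959 = 7288
40+: 8000 × 0.953 + 8600 × 0.342 = 7624 + 2941 = 10565
→ [1488, 3795, 19345, 7288, 10565]
— Period 2 —
Births: 7288 × 0.186 = 1356
10–19: 1488 × 0.973 = 1448
20–29: 3795 × 0.977 = 3708
30–39: 19345 × 0.959 = 18552
40+: 7288 × 0.953 + 10565 × 0.342 = 6945 + 3613 = 10558
→ [1356, 1448, 3708, 18552, 10558]
Total after period 2: 1356 + 1448 + 3708 + 18552 + 10558 = 35622

35622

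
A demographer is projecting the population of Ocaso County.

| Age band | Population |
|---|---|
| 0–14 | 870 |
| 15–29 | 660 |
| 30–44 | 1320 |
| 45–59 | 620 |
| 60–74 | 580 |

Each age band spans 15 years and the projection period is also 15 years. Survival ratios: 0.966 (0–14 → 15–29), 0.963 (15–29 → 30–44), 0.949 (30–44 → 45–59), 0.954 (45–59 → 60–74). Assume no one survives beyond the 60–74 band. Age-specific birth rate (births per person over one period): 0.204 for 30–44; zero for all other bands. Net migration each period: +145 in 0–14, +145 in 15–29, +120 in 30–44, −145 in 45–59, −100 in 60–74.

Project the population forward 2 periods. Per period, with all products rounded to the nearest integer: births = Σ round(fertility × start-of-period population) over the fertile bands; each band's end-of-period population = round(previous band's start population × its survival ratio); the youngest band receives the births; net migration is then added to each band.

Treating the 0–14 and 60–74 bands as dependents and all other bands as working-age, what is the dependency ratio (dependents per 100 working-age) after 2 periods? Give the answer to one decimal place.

Let band 1 be 0–14 through band 5 = 60–74.
After projecting period 1:
Births: 1320 × 0.204 = 269
Band 2: 870 × 0.966 = 840
Band 3: 660 × 0.963 = 636
Band 4: 1320 × 0.949 = 1253
Band 5: 620 × 0.954 = 591
Net migration: Band 1 + 145 → 414; Band 2 + 145 → 985; Band 3 + 120 → 756; Band 4 − 145 → 1108; Band 5 − 100 → 491
Giving 414 / 985 / 756 / 1108 / 491.
After projecting period 2:
Births: 756 × 0.204 = 154
Band 2: 414 × 0.966 = 400
Band 3: 985 × 0.963 = 949
Band 4: 756 × 0.949 = 717
Band 5: 1108 × 0.954 = 1057
Net migration: Band 1 + 145 → 299; Band 2 + 145 → 545; Band 3 + 120 → 1069; Band 4 − 145 → 572; Band 5 − 100 → 957
Giving 299 / 545 / 1069 / 572 / 957.
Dependents (band 0–14 + band 60–74) = 299 + 957 = 1256; working-age = 2186; ratio = 1256/2186 × 100 = 57.5

57.5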